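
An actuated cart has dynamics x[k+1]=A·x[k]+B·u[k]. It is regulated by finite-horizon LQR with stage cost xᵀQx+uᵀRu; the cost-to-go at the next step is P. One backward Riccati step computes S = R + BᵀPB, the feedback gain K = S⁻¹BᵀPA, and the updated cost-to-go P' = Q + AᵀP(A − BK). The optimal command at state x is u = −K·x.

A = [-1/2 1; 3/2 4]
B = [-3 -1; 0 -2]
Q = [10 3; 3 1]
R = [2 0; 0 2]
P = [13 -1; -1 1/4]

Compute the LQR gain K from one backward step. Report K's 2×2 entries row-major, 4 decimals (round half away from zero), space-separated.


BᵀP = [-39.0000 3.0000; -11.0000 0.5000]
S = R + BᵀPB = [2 0; 0 2] + [117.0000 33.0000; 33.0000 10.0000] = [119.0000 33.0000; 33.0000 12.0000]
BᵀPA = [24.0000 -27.0000; 6.2500 -9.0000]
K = S⁻¹·BᵀPA = [0.2412 -0.0796; -0.1423 -0.5310]
A−BK = [0.0811 0.2301; 1.2153 2.9381]
AᵀP(A−BK) = [0.4145 0.7301; 0.7301 2.0708]
P' = Q + AᵀP(A−BK) = [10.4145 3.7301; 3.7301 3.0708]
tr(P') = 13.4853

0.2412 -0.0796 -0.1423 -0.5310


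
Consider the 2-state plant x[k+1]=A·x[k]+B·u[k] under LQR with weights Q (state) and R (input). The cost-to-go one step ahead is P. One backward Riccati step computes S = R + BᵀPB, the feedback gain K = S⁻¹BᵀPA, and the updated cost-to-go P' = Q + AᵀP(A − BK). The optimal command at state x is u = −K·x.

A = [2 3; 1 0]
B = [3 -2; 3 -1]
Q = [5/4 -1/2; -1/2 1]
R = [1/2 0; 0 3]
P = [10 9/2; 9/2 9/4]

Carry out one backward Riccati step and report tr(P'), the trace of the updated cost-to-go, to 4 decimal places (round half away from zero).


BᵀP = [43.5000 20.2500; -24.5000 -11.2500]
S = R + BᵀPB = [1/2 0; 0 3] + [191.2500 -107.2500; -107.2500 60.2500] = [191.7500 -107.2500; -107.2500 63.2500]
BᵀPA = [107.2500 130.5000; -60.2500 -73.5000]
K = S⁻¹·BᵀPA = [0.5143 0.5934; -0.0805 -0.1558]
A−BK = [0.2961 0.9081; -0.6234 -1.9361]
AᵀP(A−BK) = [0.2416 0.4675; 0.4675 1.1059]
P' = Q + AᵀP(A−BK) = [1.4916 -0.0325; -0.0325 2.1059]
tr(P') = 3.5975

3.5975


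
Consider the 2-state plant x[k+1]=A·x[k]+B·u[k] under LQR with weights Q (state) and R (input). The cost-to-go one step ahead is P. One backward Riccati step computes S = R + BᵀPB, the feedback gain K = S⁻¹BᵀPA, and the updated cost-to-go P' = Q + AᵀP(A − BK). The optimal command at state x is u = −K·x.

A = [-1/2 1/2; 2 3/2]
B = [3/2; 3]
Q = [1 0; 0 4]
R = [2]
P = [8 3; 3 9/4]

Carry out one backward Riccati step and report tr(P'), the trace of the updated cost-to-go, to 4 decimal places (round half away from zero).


8.2779

BᵀP = [21.0000 11.2500]
S = R + BᵀPB = [2] + [65.2500] = [67.2500]
BᵀPA = [12.0000 27.3750]
K = S⁻¹·BᵀPA = [0.1784 0.4071]
A−BK = [-0.7677 -0.1106; 1.4647 0.2788]
AᵀP(A−BK) = [2.8587 0.6152; 0.6152 0.4191]
P' = Q + AᵀP(A−BK) = [3.8587 0.6152; 0.6152 4.4191]
tr(P') = 8.2779


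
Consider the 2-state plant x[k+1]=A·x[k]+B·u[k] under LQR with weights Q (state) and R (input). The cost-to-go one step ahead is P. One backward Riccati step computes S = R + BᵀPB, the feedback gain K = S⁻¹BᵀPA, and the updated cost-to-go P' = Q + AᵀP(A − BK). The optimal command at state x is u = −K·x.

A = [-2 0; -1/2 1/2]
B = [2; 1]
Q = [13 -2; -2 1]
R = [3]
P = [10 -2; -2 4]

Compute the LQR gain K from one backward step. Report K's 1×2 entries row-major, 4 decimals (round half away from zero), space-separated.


BᵀP = [18.0000 0.0000]
S = R + BᵀPB = [3] + [36.0000] = [39.0000]
BᵀPA = [-36.0000 0.0000]
K = S⁻¹·BᵀPA = [-0.9231 0.0000]
A−BK = [-0.1538 0.0000; 0.4231 0.5000]
AᵀP(A−BK) = [3.7692 1.0000; 1.0000 1.0000]
P' = Q + AᵀP(A−BK) = [16.7692 -1.0000; -1.0000 2.0000]
tr(P') = 18.7692

-0.9231 0.0000


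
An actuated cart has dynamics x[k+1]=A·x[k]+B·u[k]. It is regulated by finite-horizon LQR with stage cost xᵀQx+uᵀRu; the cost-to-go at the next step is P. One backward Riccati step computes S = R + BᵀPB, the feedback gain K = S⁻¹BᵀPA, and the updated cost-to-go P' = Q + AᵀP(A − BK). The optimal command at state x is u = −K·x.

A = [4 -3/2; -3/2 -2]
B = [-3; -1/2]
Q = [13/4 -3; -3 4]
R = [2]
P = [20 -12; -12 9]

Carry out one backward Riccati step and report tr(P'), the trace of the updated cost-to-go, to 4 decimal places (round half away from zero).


BᵀP = [-54.0000 31.5000]
S = R + BᵀPB = [2] + [146.2500] = [148.2500]
BᵀPA = [-263.2500 18.0000]
K = S⁻¹·BᵀPA = [-1.7757 0.1214]
A−BK = [-1.3272 -1.1358; -2.3879 -1.9393]
AᵀP(A−BK) = [16.7926 7.9629; 7.9629 6.8145]
P' = Q + AᵀP(A−BK) = [20.0426 4.9629; 4.9629 10.8145]
tr(P') = 30.8571

30.8571


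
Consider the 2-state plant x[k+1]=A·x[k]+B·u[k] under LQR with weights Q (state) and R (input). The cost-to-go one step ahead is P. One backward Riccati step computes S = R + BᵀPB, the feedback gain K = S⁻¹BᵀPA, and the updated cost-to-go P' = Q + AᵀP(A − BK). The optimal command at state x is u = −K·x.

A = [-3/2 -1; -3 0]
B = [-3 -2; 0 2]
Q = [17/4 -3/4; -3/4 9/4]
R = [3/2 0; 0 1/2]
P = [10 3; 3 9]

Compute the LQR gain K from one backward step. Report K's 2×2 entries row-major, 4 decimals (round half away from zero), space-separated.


1.4508 0.3247 -1.4463 0.0069

BᵀP = [-30.0000 -9.0000; -14.0000 12.0000]
S = R + BᵀPB = [3/2 0; 0 1/2] + [90.0000 42.0000; 42.0000 52.0000] = [91.5000 42.0000; 42.0000 52.5000]
BᵀPA = [72.0000 30.0000; -15.0000 14.0000]
K = S⁻¹·BᵀPA = [1.4508 0.3247; -1.4463 0.0069]
A−BK = [-0.0403 -0.0121; -0.1073 -0.0138]
AᵀP(A−BK) = [4.3490 0.7254; 0.7254 0.1623]
P' = Q + AᵀP(A−BK) = [8.5990 -0.0246; -0.0246 2.4123]
tr(P') = 11.0113


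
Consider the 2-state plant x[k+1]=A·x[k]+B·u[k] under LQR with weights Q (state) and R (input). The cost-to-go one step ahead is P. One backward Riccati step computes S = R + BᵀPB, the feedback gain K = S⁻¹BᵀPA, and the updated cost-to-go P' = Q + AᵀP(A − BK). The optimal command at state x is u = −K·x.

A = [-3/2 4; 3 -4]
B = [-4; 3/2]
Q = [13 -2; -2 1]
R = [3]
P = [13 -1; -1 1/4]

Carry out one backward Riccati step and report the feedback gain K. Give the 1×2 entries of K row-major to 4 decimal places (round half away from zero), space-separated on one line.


0.4177 -1.0355

BᵀP = [-53.5000 4.3750]
S = R + BᵀPB = [3] + [220.5625] = [223.5625]
BᵀPA = [93.3750 -231.5000]
K = S⁻¹·BᵀPA = [0.4177 -1.0355]
A−BK = [0.1707 -0.1420; 2.3735 -2.4467]
AᵀP(A−BK) = [1.5002 -2.3098; -2.3098 4.2807]
P' = Q + AᵀP(A−BK) = [14.5002 -4.3098; -4.3098 5.2807]
tr(P') = 19.7809


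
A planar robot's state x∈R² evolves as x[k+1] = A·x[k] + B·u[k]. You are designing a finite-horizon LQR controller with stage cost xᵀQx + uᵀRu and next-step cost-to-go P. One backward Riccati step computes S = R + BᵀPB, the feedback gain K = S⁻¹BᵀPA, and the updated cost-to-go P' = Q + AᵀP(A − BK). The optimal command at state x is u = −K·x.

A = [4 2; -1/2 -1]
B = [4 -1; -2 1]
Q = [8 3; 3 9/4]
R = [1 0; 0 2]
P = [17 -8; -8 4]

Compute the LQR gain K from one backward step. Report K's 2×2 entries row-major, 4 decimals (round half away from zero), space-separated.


BᵀP = [84.0000 -40.0000; -25.0000 12.0000]
S = R + BᵀPB = [1 0; 0 2] + [416.0000 -124.0000; -124.0000 37.0000] = [417.0000 -124.0000; -124.0000 39.0000]
BᵀPA = [356.0000 208.0000; -106.0000 -62.0000]
K = S⁻¹·BᵀPA = [0.8343 0.4780; -0.0654 -0.0699]
A−BK = [0.5975 0.0180; 1.2339 0.0259]
AᵀP(A−BK) = [1.0676 0.4171; 0.4171 0.2390]
P' = Q + AᵀP(A−BK) = [9.0676 3.4171; 3.4171 2.4890]
tr(P') = 11.5567

0.8343 0.4780 -0.0654 -0.0699


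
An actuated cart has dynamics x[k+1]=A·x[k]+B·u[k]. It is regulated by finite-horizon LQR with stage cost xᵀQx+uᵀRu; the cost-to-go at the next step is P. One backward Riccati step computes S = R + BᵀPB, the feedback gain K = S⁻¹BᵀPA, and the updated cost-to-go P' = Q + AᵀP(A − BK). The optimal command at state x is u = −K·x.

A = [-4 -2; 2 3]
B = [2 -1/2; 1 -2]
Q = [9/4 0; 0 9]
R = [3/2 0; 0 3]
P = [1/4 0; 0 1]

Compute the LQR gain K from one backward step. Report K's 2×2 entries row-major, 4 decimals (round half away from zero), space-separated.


BᵀP = [0.5000 1.0000; -0.1250 -2.0000]
S = R + BᵀPB = [3/2 0; 0 3] + [2.0000 -2.2500; -2.2500 4.0625] = [3.5000 -2.2500; -2.2500 7.0625]
BᵀPA = [0.0000 2.0000; -3.5000 -5.7500]
K = S⁻¹·BᵀPA = [-0.4006 0.0604; -0.6232 -0.7949]
A−BK = [-3.5103 -2.5183; 1.1542 1.3498]
AᵀP(A−BK) = [5.8188 5.2178; 5.2178 5.3084]
P' = Q + AᵀP(A−BK) = [8.0688 5.2178; 5.2178 14.3084]
tr(P') = 22.3772

-0.4006 0.0604 -0.6232 -0.7949


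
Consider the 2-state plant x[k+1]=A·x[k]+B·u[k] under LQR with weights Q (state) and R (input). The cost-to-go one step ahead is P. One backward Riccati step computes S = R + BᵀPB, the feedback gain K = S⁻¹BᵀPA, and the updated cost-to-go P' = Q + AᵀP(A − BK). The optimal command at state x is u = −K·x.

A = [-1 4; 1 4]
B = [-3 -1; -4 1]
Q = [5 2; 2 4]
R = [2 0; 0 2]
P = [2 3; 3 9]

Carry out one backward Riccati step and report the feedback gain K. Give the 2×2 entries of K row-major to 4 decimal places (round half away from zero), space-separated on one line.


-0.0585 -1.0921 0.4886 -0.2124

BᵀP = [-18.0000 -45.0000; 1.0000 6.0000]
S = R + BᵀPB = [2 0; 0 2] + [234.0000 -27.0000; -27.0000 5.0000] = [236.0000 -27.0000; -27.0000 7.0000]
BᵀPA = [-27.0000 -252.0000; 5.0000 28.0000]
K = S⁻¹·BᵀPA = [-0.0585 -1.0921; 0.4886 -0.2124]
A−BK = [-0.6869 0.5114; 0.2774 -0.1560]
AᵀP(A−BK) = [0.9772 -0.4247; -0.4247 2.7389]
P' = Q + AᵀP(A−BK) = [5.9772 1.5753; 1.5753 6.7389]
tr(P') = 12.7161


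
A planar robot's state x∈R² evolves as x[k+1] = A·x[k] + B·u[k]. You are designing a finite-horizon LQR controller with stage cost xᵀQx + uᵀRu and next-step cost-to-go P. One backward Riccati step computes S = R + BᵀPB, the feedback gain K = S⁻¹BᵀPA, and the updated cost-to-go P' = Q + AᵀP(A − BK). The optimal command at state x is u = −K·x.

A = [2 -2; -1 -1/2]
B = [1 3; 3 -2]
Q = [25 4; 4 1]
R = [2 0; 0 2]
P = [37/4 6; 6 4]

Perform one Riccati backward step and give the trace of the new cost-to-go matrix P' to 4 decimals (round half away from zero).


27.4298

BᵀP = [27.2500 18.0000; 15.7500 10.0000]
S = R + BᵀPB = [2 0; 0 2] + [81.2500 45.7500; 45.7500 27.2500] = [83.2500 45.7500; 45.7500 29.2500]
BᵀPA = [36.5000 -63.5000; 21.5000 -36.5000]
K = S⁻¹·BᵀPA = [0.2456 -0.5482; 0.3509 -0.3904]
A−BK = [0.7018 -0.2807; -1.0351 0.3640]
AᵀP(A−BK) = [0.4912 -0.5965; -0.5965 0.9386]
P' = Q + AᵀP(A−BK) = [25.4912 3.4035; 3.4035 1.9386]
tr(P') = 27.4298


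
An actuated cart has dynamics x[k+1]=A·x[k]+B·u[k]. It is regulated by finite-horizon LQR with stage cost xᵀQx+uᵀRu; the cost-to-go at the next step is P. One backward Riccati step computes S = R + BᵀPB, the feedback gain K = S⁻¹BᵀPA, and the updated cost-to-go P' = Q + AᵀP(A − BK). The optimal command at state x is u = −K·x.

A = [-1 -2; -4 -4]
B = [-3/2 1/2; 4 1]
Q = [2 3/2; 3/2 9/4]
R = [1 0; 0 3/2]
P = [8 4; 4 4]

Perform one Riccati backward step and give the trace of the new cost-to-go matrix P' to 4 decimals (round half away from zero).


33.3254

BᵀP = [4.0000 10.0000; 8.0000 6.0000]
S = R + BᵀPB = [1 0; 0 3/2] + [34.0000 12.0000; 12.0000 10.0000] = [35.0000 12.0000; 12.0000 11.5000]
BᵀPA = [-44.0000 -48.0000; -32.0000 -40.0000]
K = S⁻¹·BᵀPA = [-0.4720 -0.2785; -2.2901 -3.1876]
A−BK = [-0.5629 -0.8240; 0.1779 0.3017]
AᵀP(A−BK) = [9.9497 13.7408; 13.7408 19.1257]
P' = Q + AᵀP(A−BK) = [11.9497 15.2408; 15.2408 21.3757]
tr(P') = 33.3254


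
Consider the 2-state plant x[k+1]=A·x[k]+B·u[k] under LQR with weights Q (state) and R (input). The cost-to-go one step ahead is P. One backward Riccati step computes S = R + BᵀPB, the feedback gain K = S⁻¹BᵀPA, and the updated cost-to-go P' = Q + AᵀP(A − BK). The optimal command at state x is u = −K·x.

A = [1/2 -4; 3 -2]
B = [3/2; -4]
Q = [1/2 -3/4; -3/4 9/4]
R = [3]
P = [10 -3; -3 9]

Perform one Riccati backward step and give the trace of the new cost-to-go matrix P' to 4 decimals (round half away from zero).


164.9434

BᵀP = [27.0000 -40.5000]
S = R + BᵀPB = [3] + [202.5000] = [205.5000]
BᵀPA = [-108.0000 -27.0000]
K = S⁻¹·BᵀPA = [-0.5255 -0.1314]
A−BK = [1.2883 -3.8029; 0.8978 -2.5255]
AᵀP(A−BK) = [17.7409 -49.1898; -49.1898 144.4526]
P' = Q + AᵀP(A−BK) = [18.2409 -49.9398; -49.9398 146.7026]
tr(P') = 164.9434


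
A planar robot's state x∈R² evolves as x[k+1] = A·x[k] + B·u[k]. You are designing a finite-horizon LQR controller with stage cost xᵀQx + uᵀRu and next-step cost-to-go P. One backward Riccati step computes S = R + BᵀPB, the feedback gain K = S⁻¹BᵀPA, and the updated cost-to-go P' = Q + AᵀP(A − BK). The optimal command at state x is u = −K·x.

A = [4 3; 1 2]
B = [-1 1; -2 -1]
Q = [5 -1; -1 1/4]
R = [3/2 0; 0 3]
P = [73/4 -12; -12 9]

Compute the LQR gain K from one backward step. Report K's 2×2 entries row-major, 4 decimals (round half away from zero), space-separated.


BᵀP = [5.7500 -6.0000; 30.2500 -21.0000]
S = R + BᵀPB = [3/2 0; 0 3] + [6.2500 11.7500; 11.7500 51.2500] = [7.7500 11.7500; 11.7500 54.2500]
BᵀPA = [17.0000 5.2500; 100.0000 48.7500]
K = S⁻¹·BᵀPA = [-0.8951 -1.0199; 2.0372 1.1195]
A−BK = [1.0677 0.8606; 1.2470 1.0797]
AᵀP(A−BK) = [16.4980 10.3865; 10.3865 7.0279]
P' = Q + AᵀP(A−BK) = [21.4980 9.3865; 9.3865 7.2779]
tr(P') = 28.7759

-0.8951 -1.0199 2.0372 1.1195


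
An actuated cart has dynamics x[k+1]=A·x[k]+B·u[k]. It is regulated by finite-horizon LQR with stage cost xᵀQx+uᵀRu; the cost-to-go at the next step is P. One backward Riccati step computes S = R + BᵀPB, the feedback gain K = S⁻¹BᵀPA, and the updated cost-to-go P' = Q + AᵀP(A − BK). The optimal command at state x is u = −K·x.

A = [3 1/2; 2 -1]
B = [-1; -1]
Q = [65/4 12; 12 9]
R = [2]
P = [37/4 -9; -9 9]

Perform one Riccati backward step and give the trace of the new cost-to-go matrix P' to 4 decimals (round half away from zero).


56.5556

BᵀP = [-0.2500 0.0000]
S = R + BᵀPB = [2] + [0.2500] = [2.2500]
BᵀPA = [-0.7500 -0.1250]
K = S⁻¹·BᵀPA = [-0.3333 -0.0556]
A−BK = [2.6667 0.4444; 1.6667 -1.0556]
AᵀP(A−BK) = [11.0000 13.8333; 13.8333 20.3056]
P' = Q + AᵀP(A−BK) = [27.2500 25.8333; 25.8333 29.3056]
tr(P') = 56.5556


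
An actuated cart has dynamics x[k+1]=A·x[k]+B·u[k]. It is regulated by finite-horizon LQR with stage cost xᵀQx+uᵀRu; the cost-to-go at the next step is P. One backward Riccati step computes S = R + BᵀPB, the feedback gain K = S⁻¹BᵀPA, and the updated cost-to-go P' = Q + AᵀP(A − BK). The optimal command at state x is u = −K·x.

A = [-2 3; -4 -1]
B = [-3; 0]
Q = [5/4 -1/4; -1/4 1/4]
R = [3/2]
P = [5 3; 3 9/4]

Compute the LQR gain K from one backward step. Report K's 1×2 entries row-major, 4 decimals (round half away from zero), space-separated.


1.4194 -0.7742

BᵀP = [-15.0000 -9.0000]
S = R + BᵀPB = [3/2] + [45.0000] = [46.5000]
BᵀPA = [66.0000 -36.0000]
K = S⁻¹·BᵀPA = [1.4194 -0.7742]
A−BK = [2.2581 0.6774; -4.0000 -1.0000]
AᵀP(A−BK) = [10.3226 0.0968; 0.0968 1.3790]
P' = Q + AᵀP(A−BK) = [11.5726 -0.1532; -0.1532 1.6290]
tr(P') = 13.2016


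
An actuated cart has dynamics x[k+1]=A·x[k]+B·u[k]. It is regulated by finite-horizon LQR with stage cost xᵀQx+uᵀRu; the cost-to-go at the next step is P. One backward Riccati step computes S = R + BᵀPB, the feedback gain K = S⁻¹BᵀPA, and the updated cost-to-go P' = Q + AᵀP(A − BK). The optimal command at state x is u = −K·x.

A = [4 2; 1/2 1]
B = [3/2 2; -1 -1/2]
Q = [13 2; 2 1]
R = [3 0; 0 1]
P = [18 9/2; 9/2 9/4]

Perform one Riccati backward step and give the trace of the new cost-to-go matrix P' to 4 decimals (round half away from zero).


BᵀP = [22.5000 4.5000; 33.7500 7.8750]
S = R + BᵀPB = [3 0; 0 1] + [29.2500 42.7500; 42.7500 63.5625] = [32.2500 42.7500; 42.7500 64.5625]
BᵀPA = [92.2500 49.5000; 138.9375 75.3750]
K = S⁻¹·BᵀPA = [0.0641 -0.1038; 2.1096 1.2362]
A−BK = [-0.3152 -0.3167; 1.6189 1.5143]
AᵀP(A−BK) = [7.5550 5.4454; 5.4454 4.2092]
P' = Q + AᵀP(A−BK) = [20.5550 7.4454; 7.4454 5.2092]
tr(P') = 25.7641

25.7641


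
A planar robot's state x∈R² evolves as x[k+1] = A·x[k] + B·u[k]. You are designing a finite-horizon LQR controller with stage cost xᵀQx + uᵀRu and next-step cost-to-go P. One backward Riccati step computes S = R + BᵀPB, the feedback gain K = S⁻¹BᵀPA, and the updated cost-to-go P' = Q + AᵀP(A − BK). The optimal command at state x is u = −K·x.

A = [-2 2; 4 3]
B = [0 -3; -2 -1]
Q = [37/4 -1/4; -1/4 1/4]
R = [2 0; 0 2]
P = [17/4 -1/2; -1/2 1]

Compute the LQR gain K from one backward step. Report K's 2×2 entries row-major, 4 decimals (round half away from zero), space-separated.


BᵀP = [1.0000 -2.0000; -12.2500 0.5000]
S = R + BᵀPB = [2 0; 0 2] + [4.0000 -1.0000; -1.0000 36.2500] = [6.0000 -1.0000; -1.0000 38.2500]
BᵀPA = [-10.0000 -4.0000; 26.5000 -23.0000]
K = S⁻¹·BᵀPA = [-1.5580 -0.7702; 0.6521 -0.6214]
A−BK = [-0.0438 0.1357; 1.5361 0.8381]
AᵀP(A−BK) = [8.1400 2.7659; 2.7659 2.6258]
P' = Q + AᵀP(A−BK) = [17.3900 2.5159; 2.5159 2.8758]
tr(P') = 20.2659

-1.5580 -0.7702 0.6521 -0.6214


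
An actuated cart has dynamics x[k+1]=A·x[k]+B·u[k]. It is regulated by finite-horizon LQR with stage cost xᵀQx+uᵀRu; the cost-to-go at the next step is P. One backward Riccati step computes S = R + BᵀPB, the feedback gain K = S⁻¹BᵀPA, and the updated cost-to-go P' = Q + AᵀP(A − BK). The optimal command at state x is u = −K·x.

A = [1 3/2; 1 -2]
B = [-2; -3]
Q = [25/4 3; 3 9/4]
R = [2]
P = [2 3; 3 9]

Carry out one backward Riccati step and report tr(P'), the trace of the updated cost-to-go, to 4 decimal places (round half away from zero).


14.3130

BᵀP = [-13.0000 -33.0000]
S = R + BᵀPB = [2] + [125.0000] = [127.0000]
BᵀPA = [-46.0000 46.5000]
K = S⁻¹·BᵀPA = [-0.3622 0.3661]
A−BK = [0.2756 2.2323; -0.0866 -0.9016]
AᵀP(A−BK) = [0.3386 0.3425; 0.3425 5.4744]
P' = Q + AᵀP(A−BK) = [6.5886 3.3425; 3.3425 7.7244]
tr(P') = 14.3130


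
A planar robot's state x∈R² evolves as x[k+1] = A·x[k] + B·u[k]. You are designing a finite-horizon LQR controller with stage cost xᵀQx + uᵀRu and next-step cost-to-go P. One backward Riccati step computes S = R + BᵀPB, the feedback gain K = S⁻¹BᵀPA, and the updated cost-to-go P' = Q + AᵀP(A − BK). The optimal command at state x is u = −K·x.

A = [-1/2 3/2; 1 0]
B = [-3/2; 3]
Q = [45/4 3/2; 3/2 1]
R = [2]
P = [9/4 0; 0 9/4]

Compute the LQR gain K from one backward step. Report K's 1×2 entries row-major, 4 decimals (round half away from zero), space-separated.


0.3089 -0.1854

BᵀP = [-3.3750 6.7500]
S = R + BᵀPB = [2] + [25.3125] = [27.3125]
BᵀPA = [8.4375 -5.0625]
K = S⁻¹·BᵀPA = [0.3089 -0.1854]
A−BK = [-0.0366 1.2220; 0.0732 0.5561]
AᵀP(A−BK) = [0.2059 -0.1236; -0.1236 4.1241]
P' = Q + AᵀP(A−BK) = [11.4559 1.3764; 1.3764 5.1241]
tr(P') = 16.5801


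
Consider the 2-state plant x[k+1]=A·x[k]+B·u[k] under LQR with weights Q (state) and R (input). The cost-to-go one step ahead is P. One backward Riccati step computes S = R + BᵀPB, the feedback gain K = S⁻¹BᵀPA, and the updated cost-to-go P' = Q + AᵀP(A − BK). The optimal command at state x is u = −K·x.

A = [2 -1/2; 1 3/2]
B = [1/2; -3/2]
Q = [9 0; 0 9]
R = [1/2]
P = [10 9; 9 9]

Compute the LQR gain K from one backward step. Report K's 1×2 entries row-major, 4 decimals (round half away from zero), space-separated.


-2.6667 -0.9487

BᵀP = [-8.5000 -9.0000]
S = R + BᵀPB = [1/2] + [9.2500] = [9.7500]
BᵀPA = [-26.0000 -9.2500]
K = S⁻¹·BᵀPA = [-2.6667 -0.9487]
A−BK = [3.3333 -0.0256; -3.0000 0.0769]
AᵀP(A−BK) = [15.6667 1.3333; 1.3333 0.4744]
P' = Q + AᵀP(A−BK) = [24.6667 1.3333; 1.3333 9.4744]
tr(P') = 34.1410


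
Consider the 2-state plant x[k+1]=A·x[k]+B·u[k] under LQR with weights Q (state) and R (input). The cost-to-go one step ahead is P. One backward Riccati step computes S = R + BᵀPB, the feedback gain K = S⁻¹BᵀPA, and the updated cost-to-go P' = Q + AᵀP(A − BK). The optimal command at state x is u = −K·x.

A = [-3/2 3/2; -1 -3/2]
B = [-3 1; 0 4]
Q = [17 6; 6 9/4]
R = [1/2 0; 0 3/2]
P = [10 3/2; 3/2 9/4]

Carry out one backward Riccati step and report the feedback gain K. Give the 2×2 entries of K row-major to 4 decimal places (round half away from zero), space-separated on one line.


0.4185 -0.6102 -0.2422 -0.3536

BᵀP = [-30.0000 -4.5000; 16.0000 10.5000]
S = R + BᵀPB = [1/2 0; 0 3/2] + [90.0000 -48.0000; -48.0000 58.0000] = [90.5000 -48.0000; -48.0000 59.5000]
BᵀPA = [49.5000 -38.2500; -34.5000 8.2500]
K = S⁻¹·BᵀPA = [0.4185 -0.6102; -0.2422 -0.3536]
A−BK = [-0.0023 0.0230; -0.0311 -0.0856]
AᵀP(A−BK) = [0.1780 0.0055; 0.0055 0.3896]
P' = Q + AᵀP(A−BK) = [17.1780 6.0055; 6.0055 2.6396]
tr(P') = 19.8176


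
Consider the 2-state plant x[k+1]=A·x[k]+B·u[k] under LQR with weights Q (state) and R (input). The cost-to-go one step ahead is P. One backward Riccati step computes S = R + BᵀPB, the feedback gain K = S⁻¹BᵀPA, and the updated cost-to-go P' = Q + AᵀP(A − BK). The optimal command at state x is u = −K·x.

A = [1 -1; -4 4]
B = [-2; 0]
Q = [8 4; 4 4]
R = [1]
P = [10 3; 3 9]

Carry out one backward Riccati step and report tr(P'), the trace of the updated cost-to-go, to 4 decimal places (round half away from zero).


271.2195

BᵀP = [-20.0000 -6.0000]
S = R + BᵀPB = [1] + [40.0000] = [41.0000]
BᵀPA = [4.0000 -4.0000]
K = S⁻¹·BᵀPA = [0.0976 -0.0976]
A−BK = [1.1951 -1.1951; -4.0000 4.0000]
AᵀP(A−BK) = [129.6098 -129.6098; -129.6098 129.6098]
P' = Q + AᵀP(A−BK) = [137.6098 -125.6098; -125.6098 133.6098]
tr(P') = 271.2195


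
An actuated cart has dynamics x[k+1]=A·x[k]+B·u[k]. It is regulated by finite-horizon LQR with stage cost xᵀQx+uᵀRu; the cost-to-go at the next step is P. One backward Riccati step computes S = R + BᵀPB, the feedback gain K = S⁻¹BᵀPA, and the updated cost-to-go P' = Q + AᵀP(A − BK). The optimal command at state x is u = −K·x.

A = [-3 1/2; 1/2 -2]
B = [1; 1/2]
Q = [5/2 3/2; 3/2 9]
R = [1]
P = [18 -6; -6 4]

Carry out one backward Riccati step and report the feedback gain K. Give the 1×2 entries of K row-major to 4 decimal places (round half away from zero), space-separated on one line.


BᵀP = [15.0000 -4.0000]
S = R + BᵀPB = [1] + [13.0000] = [14.0000]
BᵀPA = [-47.0000 15.5000]
K = S⁻¹·BᵀPA = [-3.3571 1.1071]
A−BK = [0.3571 -0.6071; 2.1786 -2.5536]
AᵀP(A−BK) = [23.2143 -16.4643; -16.4643 15.3393]
P' = Q + AᵀP(A−BK) = [25.7143 -14.9643; -14.9643 24.3393]
tr(P') = 50.0536

-3.3571 1.1071


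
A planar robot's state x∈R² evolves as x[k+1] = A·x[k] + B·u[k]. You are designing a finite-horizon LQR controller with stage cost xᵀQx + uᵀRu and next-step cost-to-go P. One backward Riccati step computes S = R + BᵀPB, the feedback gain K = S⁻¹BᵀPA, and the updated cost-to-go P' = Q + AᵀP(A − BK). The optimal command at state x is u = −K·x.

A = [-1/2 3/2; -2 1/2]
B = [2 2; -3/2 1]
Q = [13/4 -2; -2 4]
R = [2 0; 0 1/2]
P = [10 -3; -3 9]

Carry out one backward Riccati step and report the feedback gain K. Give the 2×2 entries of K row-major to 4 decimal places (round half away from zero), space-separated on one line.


0.6689 0.1010 -0.9129 0.6406

BᵀP = [24.5000 -19.5000; 17.0000 3.0000]
S = R + BᵀPB = [2 0; 0 1/2] + [78.2500 29.5000; 29.5000 37.0000] = [80.2500 29.5000; 29.5000 37.5000]
BᵀPA = [26.7500 27.0000; -14.5000 27.0000]
K = S⁻¹·BᵀPA = [0.6689 0.1010; -0.9129 0.6406]
A−BK = [-0.0121 0.0169; -0.0838 0.0109]
AᵀP(A−BK) = [1.3701 -0.1629; -0.1629 0.2284]
P' = Q + AᵀP(A−BK) = [4.6201 -2.1629; -2.1629 4.2284]
tr(P') = 8.8485


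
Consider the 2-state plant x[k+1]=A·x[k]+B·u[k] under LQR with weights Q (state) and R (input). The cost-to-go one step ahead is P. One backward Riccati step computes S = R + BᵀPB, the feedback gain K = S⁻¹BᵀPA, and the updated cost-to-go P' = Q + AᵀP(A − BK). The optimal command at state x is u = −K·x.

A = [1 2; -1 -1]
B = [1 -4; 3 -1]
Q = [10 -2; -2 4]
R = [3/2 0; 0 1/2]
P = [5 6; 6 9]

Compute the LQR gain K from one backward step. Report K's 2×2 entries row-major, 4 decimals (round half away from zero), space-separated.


BᵀP = [23.0000 33.0000; -26.0000 -33.0000]
S = R + BᵀPB = [3/2 0; 0 1/2] + [122.0000 -125.0000; -125.0000 137.0000] = [123.5000 -125.0000; -125.0000 137.5000]
BᵀPA = [-10.0000 13.0000; 7.0000 -19.0000]
K = S⁻¹·BᵀPA = [-0.3687 -0.4332; -0.2842 -0.5320]
A−BK = [0.2317 0.3053; -0.1782 -0.2324]
AᵀP(A−BK) = [0.3030 0.3921; 0.3921 0.5237]
P' = Q + AᵀP(A−BK) = [10.3030 -1.6079; -1.6079 4.5237]
tr(P') = 14.8267

-0.3687 -0.4332 -0.2842 -0.5320


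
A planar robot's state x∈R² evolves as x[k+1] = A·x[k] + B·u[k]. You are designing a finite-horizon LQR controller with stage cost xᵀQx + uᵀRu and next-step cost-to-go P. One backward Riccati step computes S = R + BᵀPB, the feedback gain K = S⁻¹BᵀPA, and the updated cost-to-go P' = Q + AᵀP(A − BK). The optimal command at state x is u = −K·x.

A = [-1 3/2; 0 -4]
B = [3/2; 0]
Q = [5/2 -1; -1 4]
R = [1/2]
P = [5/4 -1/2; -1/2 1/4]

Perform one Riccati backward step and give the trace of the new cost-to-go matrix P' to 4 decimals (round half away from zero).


9.3019

BᵀP = [1.8750 -0.7500]
S = R + BᵀPB = [1/2] + [2.8125] = [3.3125]
BᵀPA = [-1.8750 5.8125]
K = S⁻¹·BᵀPA = [-0.5660 1.7547]
A−BK = [-0.1509 -1.1321; 0.0000 -4.0000]
AᵀP(A−BK) = [0.1887 -0.5849; -0.5849 2.6132]
P' = Q + AᵀP(A−BK) = [2.6887 -1.5849; -1.5849 6.6132]
tr(P') = 9.3019


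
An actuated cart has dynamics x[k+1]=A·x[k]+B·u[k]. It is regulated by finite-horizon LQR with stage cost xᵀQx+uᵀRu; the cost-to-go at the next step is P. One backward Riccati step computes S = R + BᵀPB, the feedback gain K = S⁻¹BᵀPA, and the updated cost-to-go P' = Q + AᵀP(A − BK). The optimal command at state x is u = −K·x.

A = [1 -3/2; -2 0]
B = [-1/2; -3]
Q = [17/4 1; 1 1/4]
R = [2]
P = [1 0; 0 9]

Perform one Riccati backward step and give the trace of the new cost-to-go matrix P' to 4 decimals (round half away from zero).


9.3619

BᵀP = [-0.5000 -27.0000]
S = R + BᵀPB = [2] + [81.2500] = [83.2500]
BᵀPA = [53.5000 0.7500]
K = S⁻¹·BᵀPA = [0.6426 0.0090]
A−BK = [1.3213 -1.4955; -0.0721 0.0270]
AᵀP(A−BK) = [2.6186 -1.9820; -1.9820 2.2432]
P' = Q + AᵀP(A−BK) = [6.8686 -0.9820; -0.9820 2.4932]
tr(P') = 9.3619


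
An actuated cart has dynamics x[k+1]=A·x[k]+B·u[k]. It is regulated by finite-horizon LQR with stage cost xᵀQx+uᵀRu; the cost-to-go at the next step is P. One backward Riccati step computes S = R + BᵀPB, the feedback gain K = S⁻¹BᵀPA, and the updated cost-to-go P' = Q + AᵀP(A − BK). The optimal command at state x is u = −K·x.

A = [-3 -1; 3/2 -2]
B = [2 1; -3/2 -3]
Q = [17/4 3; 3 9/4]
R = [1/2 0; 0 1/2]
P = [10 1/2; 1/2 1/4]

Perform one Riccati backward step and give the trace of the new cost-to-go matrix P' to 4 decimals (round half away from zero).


8.7065

BᵀP = [19.2500 0.6250; 8.5000 -0.2500]
S = R + BᵀPB = [1/2 0; 0 1/2] + [37.5625 17.3750; 17.3750 9.2500] = [38.0625 17.3750; 17.3750 9.7500]
BᵀPA = [-56.8125 -20.5000; -25.8750 -8.0000]
K = S⁻¹·BᵀPA = [-1.5074 -0.8795; 0.0325 0.7467]
A−BK = [-0.0176 0.0122; -0.6637 -1.0790]
AᵀP(A−BK) = [1.2616 0.8573; 0.8573 0.9449]
P' = Q + AᵀP(A−BK) = [5.5116 3.8573; 3.8573 3.1949]
tr(P') = 8.7065


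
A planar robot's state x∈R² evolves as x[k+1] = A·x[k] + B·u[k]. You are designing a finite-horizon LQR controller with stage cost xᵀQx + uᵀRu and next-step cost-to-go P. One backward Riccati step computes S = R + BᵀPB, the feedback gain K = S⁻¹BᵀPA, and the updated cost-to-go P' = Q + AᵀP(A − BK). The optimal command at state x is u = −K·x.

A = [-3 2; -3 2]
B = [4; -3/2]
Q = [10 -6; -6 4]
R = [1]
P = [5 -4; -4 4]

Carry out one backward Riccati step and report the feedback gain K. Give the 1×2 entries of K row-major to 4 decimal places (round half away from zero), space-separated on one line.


-0.0870 0.0580

BᵀP = [26.0000 -22.0000]
S = R + BᵀPB = [1] + [137.0000] = [138.0000]
BᵀPA = [-12.0000 8.0000]
K = S⁻¹·BᵀPA = [-0.0870 0.0580]
A−BK = [-2.6522 1.7681; -3.1304 2.0870]
AᵀP(A−BK) = [7.9565 -5.3043; -5.3043 3.5362]
P' = Q + AᵀP(A−BK) = [17.9565 -11.3043; -11.3043 7.5362]
tr(P') = 25.4928


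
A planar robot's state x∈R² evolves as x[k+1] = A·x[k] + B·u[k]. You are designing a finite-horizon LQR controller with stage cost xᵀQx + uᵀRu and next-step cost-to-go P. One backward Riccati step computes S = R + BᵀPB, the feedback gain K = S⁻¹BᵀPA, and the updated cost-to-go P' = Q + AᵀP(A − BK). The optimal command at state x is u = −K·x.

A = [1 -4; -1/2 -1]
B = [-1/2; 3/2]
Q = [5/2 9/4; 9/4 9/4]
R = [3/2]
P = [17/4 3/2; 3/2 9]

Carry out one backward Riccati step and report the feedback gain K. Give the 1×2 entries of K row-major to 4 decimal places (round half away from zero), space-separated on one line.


-0.3040 -0.6444

BᵀP = [0.1250 12.7500]
S = R + BᵀPB = [3/2] + [19.0625] = [20.5625]
BᵀPA = [-6.2500 -13.2500]
K = S⁻¹·BᵀPA = [-0.3040 -0.6444]
A−BK = [0.8480 -4.3222; -0.0441 -0.0334]
AᵀP(A−BK) = [3.1003 -15.0274; -15.0274 80.4620]
P' = Q + AᵀP(A−BK) = [5.6003 -12.7774; -12.7774 82.7120]
tr(P') = 88.3123


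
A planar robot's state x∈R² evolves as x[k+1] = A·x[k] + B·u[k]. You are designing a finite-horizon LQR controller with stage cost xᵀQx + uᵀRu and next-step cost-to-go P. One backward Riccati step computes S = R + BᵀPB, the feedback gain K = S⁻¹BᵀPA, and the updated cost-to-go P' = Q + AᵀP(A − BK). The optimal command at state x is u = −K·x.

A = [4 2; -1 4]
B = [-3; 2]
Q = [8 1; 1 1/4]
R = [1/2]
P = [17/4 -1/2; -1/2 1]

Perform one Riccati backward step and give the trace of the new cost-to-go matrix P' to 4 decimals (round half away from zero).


BᵀP = [-13.7500 3.5000]
S = R + BᵀPB = [1/2] + [48.2500] = [48.7500]
BᵀPA = [-58.5000 -13.5000]
K = S⁻¹·BᵀPA = [-1.2000 -0.2769]
A−BK = [0.4000 1.1692; 1.4000 4.5538]
AᵀP(A−BK) = [2.8000 6.8000; 6.8000 21.2615]
P' = Q + AᵀP(A−BK) = [10.8000 7.8000; 7.8000 21.5115]
tr(P') = 32.3115

32.3115


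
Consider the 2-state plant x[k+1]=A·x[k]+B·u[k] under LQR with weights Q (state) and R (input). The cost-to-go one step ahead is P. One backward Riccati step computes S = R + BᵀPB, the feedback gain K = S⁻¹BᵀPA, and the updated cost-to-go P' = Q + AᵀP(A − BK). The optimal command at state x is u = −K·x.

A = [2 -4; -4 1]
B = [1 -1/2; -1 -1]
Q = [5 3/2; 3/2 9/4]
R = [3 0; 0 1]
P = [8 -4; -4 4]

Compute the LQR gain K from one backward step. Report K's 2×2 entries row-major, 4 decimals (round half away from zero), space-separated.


2.3385 -2.5231 1.1077 1.0154

BᵀP = [12.0000 -8.0000; 0.0000 -2.0000]
S = R + BᵀPB = [3 0; 0 1] + [20.0000 2.0000; 2.0000 2.0000] = [23.0000 2.0000; 2.0000 3.0000]
BᵀPA = [56.0000 -56.0000; 8.0000 -2.0000]
K = S⁻¹·BᵀPA = [2.3385 -2.5231; 1.1077 1.0154]
A−BK = [0.2154 -0.9692; -0.5538 -0.5077]
AᵀP(A−BK) = [20.1846 -18.8308; -18.8308 24.7385]
P' = Q + AᵀP(A−BK) = [25.1846 -17.3308; -17.3308 26.9885]
tr(P') = 52.1731


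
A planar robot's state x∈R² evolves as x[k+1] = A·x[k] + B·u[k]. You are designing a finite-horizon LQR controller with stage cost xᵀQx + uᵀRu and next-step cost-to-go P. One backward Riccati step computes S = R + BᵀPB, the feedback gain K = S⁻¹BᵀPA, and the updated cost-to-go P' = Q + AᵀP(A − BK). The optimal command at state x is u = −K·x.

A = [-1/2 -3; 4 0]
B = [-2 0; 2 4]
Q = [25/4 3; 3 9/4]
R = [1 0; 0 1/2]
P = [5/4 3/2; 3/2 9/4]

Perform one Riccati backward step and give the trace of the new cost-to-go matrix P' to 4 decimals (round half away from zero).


10.2406

BᵀP = [0.5000 1.5000; 6.0000 9.0000]
S = R + BᵀPB = [1 0; 0 1/2] + [2.0000 6.0000; 6.0000 36.0000] = [3.0000 6.0000; 6.0000 36.5000]
BᵀPA = [5.7500 -1.5000; 33.0000 -18.0000]
K = S⁻¹·BᵀPA = [0.1616 0.7245; 0.8776 -0.6122]
A−BK = [-0.1769 -1.5510; 0.1667 1.0000]
AᵀP(A−BK) = [0.4243 -0.0867; -0.0867 1.3163]
P' = Q + AᵀP(A−BK) = [6.6743 2.9133; 2.9133 3.5663]
tr(P') = 10.2406


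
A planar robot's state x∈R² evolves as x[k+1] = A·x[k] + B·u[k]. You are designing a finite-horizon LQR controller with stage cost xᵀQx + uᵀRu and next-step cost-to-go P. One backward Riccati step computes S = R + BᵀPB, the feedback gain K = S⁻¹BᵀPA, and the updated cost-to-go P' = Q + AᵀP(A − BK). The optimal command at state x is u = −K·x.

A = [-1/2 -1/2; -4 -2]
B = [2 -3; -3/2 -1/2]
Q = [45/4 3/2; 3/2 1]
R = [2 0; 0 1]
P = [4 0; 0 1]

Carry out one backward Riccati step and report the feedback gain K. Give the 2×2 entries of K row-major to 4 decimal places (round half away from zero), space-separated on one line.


BᵀP = [8.0000 -1.5000; -12.0000 -0.5000]
S = R + BᵀPB = [2 0; 0 1] + [18.2500 -23.2500; -23.2500 36.2500] = [20.2500 -23.2500; -23.2500 37.2500]
BᵀPA = [2.0000 -1.0000; 8.0000 7.0000]
K = S⁻¹·BᵀPA = [1.2187 0.5871; 0.9754 0.5544]
A−BK = [-0.0111 -0.0111; -1.6842 -0.8421]
AᵀP(A−BK) = [6.7591 3.3906; 3.3906 1.7064]
P' = Q + AᵀP(A−BK) = [18.0091 4.8906; 4.8906 2.7064]
tr(P') = 20.7155

1.2187 0.5871 0.9754 0.5544


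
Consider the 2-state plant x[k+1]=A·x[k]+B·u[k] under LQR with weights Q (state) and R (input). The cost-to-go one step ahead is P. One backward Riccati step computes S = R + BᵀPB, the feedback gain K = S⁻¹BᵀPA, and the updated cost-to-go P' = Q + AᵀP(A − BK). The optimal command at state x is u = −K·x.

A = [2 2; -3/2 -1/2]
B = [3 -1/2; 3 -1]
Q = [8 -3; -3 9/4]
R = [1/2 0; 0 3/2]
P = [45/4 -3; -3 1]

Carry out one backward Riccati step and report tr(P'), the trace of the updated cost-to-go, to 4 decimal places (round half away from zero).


BᵀP = [24.7500 -6.0000; -2.6250 0.5000]
S = R + BᵀPB = [1/2 0; 0 3/2] + [56.2500 -6.3750; -6.3750 0.8125] = [56.7500 -6.3750; -6.3750 2.3125]
BᵀPA = [58.5000 52.5000; -6.0000 -5.5000]
K = S⁻¹·BᵀPA = [1.0711 0.9531; 0.3581 0.2491]
A−BK = [-1.0341 -0.7347; -4.3551 -3.1102]
AᵀP(A−BK) = [4.7414 3.4887; 3.4887 2.5827]
P' = Q + AᵀP(A−BK) = [12.7414 0.4887; 0.4887 4.8327]
tr(P') = 17.5741

17.5741


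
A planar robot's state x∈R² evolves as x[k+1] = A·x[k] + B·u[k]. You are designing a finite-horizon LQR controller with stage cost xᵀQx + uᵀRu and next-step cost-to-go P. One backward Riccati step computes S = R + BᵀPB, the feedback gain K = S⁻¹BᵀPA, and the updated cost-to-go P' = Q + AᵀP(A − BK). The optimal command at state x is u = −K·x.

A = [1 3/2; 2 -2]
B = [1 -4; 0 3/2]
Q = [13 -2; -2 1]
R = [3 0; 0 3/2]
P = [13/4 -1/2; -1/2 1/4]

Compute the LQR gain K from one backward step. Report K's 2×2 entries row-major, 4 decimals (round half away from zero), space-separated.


BᵀP = [3.2500 -0.5000; -13.7500 2.3750]
S = R + BᵀPB = [3 0; 0 3/2] + [3.2500 -13.7500; -13.7500 58.5625] = [6.2500 -13.7500; -13.7500 60.0625]
BᵀPA = [2.2500 5.8750; -9.0000 -25.3750]
K = S⁻¹·BᵀPA = [0.0611 0.0213; -0.1358 -0.4176]
A−BK = [0.3955 -0.1917; 2.2038 -1.3736]
AᵀP(A−BK) = [0.8898 -0.4313; -0.4313 0.5908]
P' = Q + AᵀP(A−BK) = [13.8898 -2.4313; -2.4313 1.5908]
tr(P') = 15.4806

0.0611 0.0213 -0.1358 -0.4176


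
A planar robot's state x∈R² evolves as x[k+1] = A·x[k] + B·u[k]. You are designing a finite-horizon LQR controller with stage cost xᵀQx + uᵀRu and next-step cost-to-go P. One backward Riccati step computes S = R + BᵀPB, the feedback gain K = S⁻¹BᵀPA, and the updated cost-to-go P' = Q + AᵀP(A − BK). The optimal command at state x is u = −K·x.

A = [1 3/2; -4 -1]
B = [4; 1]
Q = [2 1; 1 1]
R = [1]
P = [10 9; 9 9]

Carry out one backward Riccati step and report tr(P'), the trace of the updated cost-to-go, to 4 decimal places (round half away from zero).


15.2304

BᵀP = [49.0000 45.0000]
S = R + BᵀPB = [1] + [241.0000] = [242.0000]
BᵀPA = [-131.0000 28.5000]
K = S⁻¹·BᵀPA = [-0.5413 0.1178]
A−BK = [3.1653 1.0289; -3.4587 -1.1178]
AᵀP(A−BK) = [11.0868 3.4277; 3.4277 1.1436]
P' = Q + AᵀP(A−BK) = [13.0868 4.4277; 4.4277 2.1436]
tr(P') = 15.2304


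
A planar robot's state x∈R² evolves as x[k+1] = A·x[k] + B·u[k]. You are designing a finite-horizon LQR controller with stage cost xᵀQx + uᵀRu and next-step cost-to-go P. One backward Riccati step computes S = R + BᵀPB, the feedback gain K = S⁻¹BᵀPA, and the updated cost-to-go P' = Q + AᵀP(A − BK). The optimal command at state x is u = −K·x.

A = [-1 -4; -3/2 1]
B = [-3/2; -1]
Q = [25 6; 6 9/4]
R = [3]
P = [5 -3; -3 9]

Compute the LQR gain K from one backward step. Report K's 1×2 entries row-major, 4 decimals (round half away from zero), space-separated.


BᵀP = [-4.5000 -4.5000]
S = R + BᵀPB = [3] + [11.2500] = [14.2500]
BᵀPA = [11.2500 13.5000]
K = S⁻¹·BᵀPA = [0.7895 0.9474]
A−BK = [0.1842 -2.5789; -0.7105 1.9474]
AᵀP(A−BK) = [7.3684 -19.1579; -19.1579 100.2105]
P' = Q + AᵀP(A−BK) = [32.3684 -13.1579; -13.1579 102.4605]
tr(P') = 134.8289

0.7895 0.9474


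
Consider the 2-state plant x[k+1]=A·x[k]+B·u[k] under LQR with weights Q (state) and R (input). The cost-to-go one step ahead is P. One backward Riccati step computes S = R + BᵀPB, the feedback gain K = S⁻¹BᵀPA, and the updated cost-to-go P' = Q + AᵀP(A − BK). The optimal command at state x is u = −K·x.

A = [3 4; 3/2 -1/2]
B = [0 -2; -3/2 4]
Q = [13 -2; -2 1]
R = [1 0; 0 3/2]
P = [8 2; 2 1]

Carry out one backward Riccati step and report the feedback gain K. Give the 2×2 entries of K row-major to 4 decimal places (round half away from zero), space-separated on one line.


BᵀP = [-3.0000 -1.5000; -8.0000 0.0000]
S = R + BᵀPB = [1 0; 0 3/2] + [2.2500 0.0000; 0.0000 16.0000] = [3.2500 0.0000; 0.0000 17.5000]
BᵀPA = [-11.2500 -11.2500; -24.0000 -32.0000]
K = S⁻¹·BᵀPA = [-3.4615 -3.4615; -1.3714 -1.8286]
A−BK = [0.2571 0.3429; 1.7934 1.6220]
AᵀP(A−BK) = [20.3934 21.4220; 21.4220 22.7934]
P' = Q + AᵀP(A−BK) = [33.3934 19.4220; 19.4220 23.7934]
tr(P') = 57.1868

-3.4615 -3.4615 -1.3714 -1.8286


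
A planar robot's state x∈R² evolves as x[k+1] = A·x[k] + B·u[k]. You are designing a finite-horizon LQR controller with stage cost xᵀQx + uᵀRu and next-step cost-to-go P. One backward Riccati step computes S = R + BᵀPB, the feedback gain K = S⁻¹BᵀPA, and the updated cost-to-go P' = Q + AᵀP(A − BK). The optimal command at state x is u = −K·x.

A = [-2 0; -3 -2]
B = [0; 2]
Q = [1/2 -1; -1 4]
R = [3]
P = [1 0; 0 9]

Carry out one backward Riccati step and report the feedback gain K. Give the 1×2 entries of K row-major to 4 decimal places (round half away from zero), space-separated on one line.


BᵀP = [0.0000 18.0000]
S = R + BᵀPB = [3] + [36.0000] = [39.0000]
BᵀPA = [-54.0000 -36.0000]
K = S⁻¹·BᵀPA = [-1.3846 -0.9231]
A−BK = [-2.0000 0.0000; -0.2308 -0.1538]
AᵀP(A−BK) = [10.2308 4.1538; 4.1538 2.7692]
P' = Q + AᵀP(A−BK) = [10.7308 3.1538; 3.1538 6.7692]
tr(P') = 17.5000

-1.3846 -0.9231


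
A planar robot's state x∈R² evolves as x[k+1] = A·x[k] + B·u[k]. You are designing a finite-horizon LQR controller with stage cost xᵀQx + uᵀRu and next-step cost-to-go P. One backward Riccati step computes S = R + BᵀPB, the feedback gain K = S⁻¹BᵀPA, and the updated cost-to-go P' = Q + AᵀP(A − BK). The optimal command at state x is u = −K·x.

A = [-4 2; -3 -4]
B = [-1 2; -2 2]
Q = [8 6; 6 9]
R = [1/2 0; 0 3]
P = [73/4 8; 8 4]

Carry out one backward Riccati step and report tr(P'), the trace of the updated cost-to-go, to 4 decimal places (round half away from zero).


29.3501

BᵀP = [-34.2500 -16.0000; 52.5000 24.0000]
S = R + BᵀPB = [1/2 0; 0 3] + [66.2500 -100.5000; -100.5000 153.0000] = [66.7500 -100.5000; -100.5000 156.0000]
BᵀPA = [185.0000 -4.5000; -282.0000 9.0000]
K = S⁻¹·BᵀPA = [1.6595 0.6475; -0.7386 0.4748]
A−BK = [-0.8633 1.6978; 1.7962 -3.6547]
AᵀP(A−BK) = [4.7098 -3.8849; -3.8849 7.6403]
P' = Q + AᵀP(A−BK) = [12.7098 2.1151; 2.1151 16.6403]
tr(P') = 29.3501
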